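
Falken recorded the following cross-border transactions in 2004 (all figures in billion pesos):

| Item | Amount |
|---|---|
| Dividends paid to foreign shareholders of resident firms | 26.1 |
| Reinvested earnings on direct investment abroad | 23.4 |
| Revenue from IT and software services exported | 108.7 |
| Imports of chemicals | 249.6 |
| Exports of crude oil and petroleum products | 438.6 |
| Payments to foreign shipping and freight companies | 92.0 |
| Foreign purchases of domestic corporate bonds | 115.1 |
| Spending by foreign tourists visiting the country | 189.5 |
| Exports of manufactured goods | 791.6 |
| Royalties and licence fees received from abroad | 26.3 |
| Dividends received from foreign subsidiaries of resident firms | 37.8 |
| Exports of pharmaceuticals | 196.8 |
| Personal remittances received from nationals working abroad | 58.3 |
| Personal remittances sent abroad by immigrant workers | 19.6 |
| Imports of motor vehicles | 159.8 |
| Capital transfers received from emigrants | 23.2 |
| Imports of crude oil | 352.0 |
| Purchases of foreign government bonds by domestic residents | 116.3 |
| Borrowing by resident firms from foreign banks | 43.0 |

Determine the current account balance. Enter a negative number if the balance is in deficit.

971.9

Goods: -159.8 - 352.0 + 438.6 - 249.6 + 196.8 + 791.6 = 665.6
Services: 26.3 - 92.0 + 108.7 + 189.5 = 232.5
Primary income: -26.1 + 37.8 + 23.4 = 35.1
Secondary income: 58.3 - 19.6 = 38.7
Current account = 665.6 + 232.5 + 35.1 + 38.7 = 971.9
(Excluded from the current account — financial account: foreign purchases of domestic corporate bonds 115.1, purchases of foreign government bonds by domestic residents 116.3, borrowing by resident firms from foreign banks 43.0; capital account: capital transfers received from emigrants 23.2.)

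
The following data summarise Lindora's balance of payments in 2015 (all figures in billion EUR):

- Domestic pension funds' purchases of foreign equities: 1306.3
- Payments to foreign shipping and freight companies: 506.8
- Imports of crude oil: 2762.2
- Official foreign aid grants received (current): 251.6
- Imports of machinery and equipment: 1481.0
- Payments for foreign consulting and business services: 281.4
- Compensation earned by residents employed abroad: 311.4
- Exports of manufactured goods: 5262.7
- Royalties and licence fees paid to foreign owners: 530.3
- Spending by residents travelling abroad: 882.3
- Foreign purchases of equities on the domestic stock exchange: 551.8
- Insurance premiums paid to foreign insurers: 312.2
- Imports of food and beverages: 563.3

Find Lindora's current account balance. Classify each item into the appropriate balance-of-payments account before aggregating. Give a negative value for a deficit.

-1493.8

Goods: 5262.7 - 563.3 - 2762.2 - 1481.0 = 456.2
Services: -506.8 - 882.3 - 530.3 - 281.4 - 312.2 = -2513.0
Primary income: 311.4
Secondary income: 251.6
Current account = 456.2 + (-2513.0) + 311.4 + 251.6 = -1493.8
(Excluded from the current account — financial account: domestic pension funds' purchases of foreign equities 1306.3, foreign purchases of equities on the domestic stock exchange 551.8.)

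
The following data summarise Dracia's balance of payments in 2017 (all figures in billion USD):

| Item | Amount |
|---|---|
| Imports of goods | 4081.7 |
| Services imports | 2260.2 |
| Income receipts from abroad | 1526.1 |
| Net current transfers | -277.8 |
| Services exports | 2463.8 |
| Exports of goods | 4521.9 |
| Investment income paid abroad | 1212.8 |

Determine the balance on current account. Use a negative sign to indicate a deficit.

679.3

Goods balance = 4521.9 - 4081.7 = 440.2
Services balance = 2463.8 - 2260.2 = 203.6
Trade balance (goods + services) = 440.2 + 203.6 = 643.8
Net primary income = 1526.1 - 1212.8 = 313.3
Net secondary income = -277.8
Current account = 643.8 + 313.3 + (-277.8) = 679.3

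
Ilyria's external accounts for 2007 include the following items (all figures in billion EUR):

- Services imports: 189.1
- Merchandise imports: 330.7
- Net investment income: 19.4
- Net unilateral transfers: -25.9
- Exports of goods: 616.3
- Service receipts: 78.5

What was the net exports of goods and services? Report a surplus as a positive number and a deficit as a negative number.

175.0

Goods balance = 616.3 - 330.7 = 285.6
Services balance = 78.5 - 189.1 = -110.6
Trade balance (goods + services) = 285.6 + (-110.6) = 175.0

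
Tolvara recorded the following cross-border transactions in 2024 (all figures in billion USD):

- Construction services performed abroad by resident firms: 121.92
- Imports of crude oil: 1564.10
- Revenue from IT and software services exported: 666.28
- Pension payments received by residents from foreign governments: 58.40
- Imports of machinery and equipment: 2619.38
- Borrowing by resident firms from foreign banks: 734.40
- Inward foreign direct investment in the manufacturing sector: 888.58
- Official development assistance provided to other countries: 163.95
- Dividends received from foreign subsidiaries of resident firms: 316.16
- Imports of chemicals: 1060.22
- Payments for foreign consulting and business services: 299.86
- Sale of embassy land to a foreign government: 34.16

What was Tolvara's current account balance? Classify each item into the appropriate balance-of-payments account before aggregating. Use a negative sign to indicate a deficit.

Goods: -1060.22 - 2619.38 - 1564.10 = -5243.70
Services: 121.92 + 666.28 - 299.86 = 488.34
Primary income: 316.16
Secondary income: 58.40 - 163.95 = -105.55
Current account = (-5243.70) + 488.34 + 316.16 + (-105.55) = -4544.75
(Excluded from the current account — financial account: borrowing by resident firms from foreign banks 734.40, inward foreign direct investment in the manufacturing sector 888.58; capital account: sale of embassy land to a foreign government 34.16.)

-4544.75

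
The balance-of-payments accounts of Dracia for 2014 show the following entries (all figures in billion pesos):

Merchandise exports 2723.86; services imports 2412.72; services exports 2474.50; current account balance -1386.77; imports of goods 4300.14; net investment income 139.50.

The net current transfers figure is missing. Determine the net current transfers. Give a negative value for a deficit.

Current account = goods balance + services balance + net primary income + net secondary income
Sum of the known components = -1375.00
Net current transfers = CA - (known components) = -1386.77 - (-1375.00) = -11.77

-11.77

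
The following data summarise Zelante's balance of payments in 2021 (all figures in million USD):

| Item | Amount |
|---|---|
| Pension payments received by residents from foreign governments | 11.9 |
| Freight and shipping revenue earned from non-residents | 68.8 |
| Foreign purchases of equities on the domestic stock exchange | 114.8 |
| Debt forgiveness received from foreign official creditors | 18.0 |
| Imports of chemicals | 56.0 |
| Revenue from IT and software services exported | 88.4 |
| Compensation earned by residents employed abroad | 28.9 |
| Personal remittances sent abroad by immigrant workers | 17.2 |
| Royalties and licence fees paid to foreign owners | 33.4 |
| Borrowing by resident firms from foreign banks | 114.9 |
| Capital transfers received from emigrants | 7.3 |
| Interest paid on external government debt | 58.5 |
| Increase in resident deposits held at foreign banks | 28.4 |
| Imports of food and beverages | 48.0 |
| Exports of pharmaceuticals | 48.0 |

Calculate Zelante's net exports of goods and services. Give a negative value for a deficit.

Goods: -48.0 + 48.0 - 56.0 = -56.0
Services: -33.4 + 88.4 + 68.8 = 123.8
Trade balance = -56.0 + 123.8 = 67.8
(Excluded from the trade balance — secondary income: pension payments received by residents from foreign governments 11.9, personal remittances sent abroad by immigrant workers 17.2; financial account: foreign purchases of equities on the domestic stock exchange 114.8, borrowing by resident firms from foreign banks 114.9, increase in resident deposits held at foreign banks 28.4; capital account: debt forgiveness received from foreign official creditors 18.0, capital transfers received from emigrants 7.3; primary income: compensation earned by residents employed abroad 28.9, interest paid on external government debt 58.5.)

67.8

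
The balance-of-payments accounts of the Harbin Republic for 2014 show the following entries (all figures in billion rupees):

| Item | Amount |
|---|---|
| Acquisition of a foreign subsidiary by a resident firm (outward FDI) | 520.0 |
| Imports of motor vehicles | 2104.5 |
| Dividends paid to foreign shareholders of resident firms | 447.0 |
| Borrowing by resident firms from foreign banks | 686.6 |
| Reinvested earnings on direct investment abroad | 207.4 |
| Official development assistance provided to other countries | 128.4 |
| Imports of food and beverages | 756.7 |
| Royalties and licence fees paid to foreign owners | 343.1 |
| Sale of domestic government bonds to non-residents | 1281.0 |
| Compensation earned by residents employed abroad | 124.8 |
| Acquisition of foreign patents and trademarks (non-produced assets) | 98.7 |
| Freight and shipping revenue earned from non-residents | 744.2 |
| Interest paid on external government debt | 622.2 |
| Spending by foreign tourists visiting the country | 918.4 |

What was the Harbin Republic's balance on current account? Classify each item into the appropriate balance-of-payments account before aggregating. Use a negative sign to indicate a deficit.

Goods: -756.7 - 2104.5 = -2861.2
Services: 744.2 - 343.1 + 918.4 = 1319.5
Primary income: -622.2 + 207.4 + 124.8 - 447.0 = -737.0
Secondary income: -128.4
Current account = (-2861.2) + 1319.5 + (-737.0) + (-128.4) = -2407.1
(Excluded from the current account — financial account: acquisition of a foreign subsidiary by a resident firm (outward FDI) 520.0, borrowing by resident firms from foreign banks 686.6, sale of domestic government bonds to non-residents 1281.0; capital account: acquisition of foreign patents and trademarks (non-produced assets) 98.7.)

-2407.1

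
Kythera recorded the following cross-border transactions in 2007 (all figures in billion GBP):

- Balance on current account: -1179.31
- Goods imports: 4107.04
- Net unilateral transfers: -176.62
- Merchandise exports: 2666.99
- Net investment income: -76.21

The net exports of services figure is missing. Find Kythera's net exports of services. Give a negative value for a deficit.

Current account = goods balance + services balance + net primary income + net secondary income
Sum of the known components = -1692.88
Net exports of services = CA - (known components) = -1179.31 - (-1692.88) = 513.57

513.57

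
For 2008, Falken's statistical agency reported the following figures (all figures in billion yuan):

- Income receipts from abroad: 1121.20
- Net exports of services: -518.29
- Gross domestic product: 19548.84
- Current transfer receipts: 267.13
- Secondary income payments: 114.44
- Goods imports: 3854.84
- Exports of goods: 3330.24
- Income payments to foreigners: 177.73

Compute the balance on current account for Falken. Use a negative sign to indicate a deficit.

53.27

Goods balance = 3330.24 - 3854.84 = -524.60
Services balance = -518.29
Trade balance (goods + services) = -524.60 + (-518.29) = -1042.89
Net primary income = 1121.20 - 177.73 = 943.47
Net secondary income = 267.13 - 114.44 = 152.69
Current account = -1042.89 + 943.47 + 152.69 = 53.27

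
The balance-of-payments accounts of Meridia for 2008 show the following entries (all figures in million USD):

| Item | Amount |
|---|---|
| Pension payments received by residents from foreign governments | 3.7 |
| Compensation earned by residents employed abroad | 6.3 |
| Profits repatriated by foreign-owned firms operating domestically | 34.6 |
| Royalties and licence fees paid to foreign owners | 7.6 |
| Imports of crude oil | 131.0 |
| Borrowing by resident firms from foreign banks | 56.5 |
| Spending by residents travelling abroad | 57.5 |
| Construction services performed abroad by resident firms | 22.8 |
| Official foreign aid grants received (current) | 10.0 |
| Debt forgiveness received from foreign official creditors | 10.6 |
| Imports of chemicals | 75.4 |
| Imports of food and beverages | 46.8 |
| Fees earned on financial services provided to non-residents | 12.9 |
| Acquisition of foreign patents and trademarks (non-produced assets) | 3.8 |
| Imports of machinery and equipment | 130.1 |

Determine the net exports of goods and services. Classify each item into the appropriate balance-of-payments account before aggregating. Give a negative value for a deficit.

Goods: -130.1 - 46.8 - 131.0 - 75.4 = -383.3
Services: -7.6 + 22.8 - 57.5 + 12.9 = -29.4
Trade balance = -383.3 + (-29.4) = -412.7
(Excluded from the trade balance — secondary income: pension payments received by residents from foreign governments 3.7, official foreign aid grants received (current) 10.0; primary income: compensation earned by residents employed abroad 6.3, profits repatriated by foreign-owned firms operating domestically 34.6; financial account: borrowing by resident firms from foreign banks 56.5; capital account: debt forgiveness received from foreign official creditors 10.6, acquisition of foreign patents and trademarks (non-produced assets) 3.8.)

-412.7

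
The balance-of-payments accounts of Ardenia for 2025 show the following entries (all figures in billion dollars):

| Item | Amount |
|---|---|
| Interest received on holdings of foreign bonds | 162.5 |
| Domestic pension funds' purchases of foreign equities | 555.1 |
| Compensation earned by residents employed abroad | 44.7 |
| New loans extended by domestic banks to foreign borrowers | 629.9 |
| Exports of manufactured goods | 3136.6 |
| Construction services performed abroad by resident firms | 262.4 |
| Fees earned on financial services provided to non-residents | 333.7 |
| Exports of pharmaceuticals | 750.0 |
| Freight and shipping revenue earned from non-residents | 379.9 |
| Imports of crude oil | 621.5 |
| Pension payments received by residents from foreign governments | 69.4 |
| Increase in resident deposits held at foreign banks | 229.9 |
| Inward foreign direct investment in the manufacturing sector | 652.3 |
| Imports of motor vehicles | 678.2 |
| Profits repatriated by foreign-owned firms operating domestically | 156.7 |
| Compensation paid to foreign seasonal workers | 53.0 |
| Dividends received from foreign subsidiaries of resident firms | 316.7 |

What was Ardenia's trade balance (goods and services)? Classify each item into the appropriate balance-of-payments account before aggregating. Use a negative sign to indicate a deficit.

Goods: -678.2 + 3136.6 - 621.5 + 750.0 = 2586.9
Services: 333.7 + 379.9 + 262.4 = 976.0
Trade balance = 2586.9 + 976.0 = 3562.9
(Excluded from the trade balance — primary income: interest received on holdings of foreign bonds 162.5, compensation earned by residents employed abroad 44.7, profits repatriated by foreign-owned firms operating domestically 156.7, compensation paid to foreign seasonal workers 53.0, dividends received from foreign subsidiaries of resident firms 316.7; financial account: domestic pension funds' purchases of foreign equities 555.1, new loans extended by domestic banks to foreign borrowers 629.9, increase in resident deposits held at foreign banks 229.9, inward foreign direct investment in the manufacturing sector 652.3; secondary income: pension payments received by residents from foreign governments 69.4.)

3562.9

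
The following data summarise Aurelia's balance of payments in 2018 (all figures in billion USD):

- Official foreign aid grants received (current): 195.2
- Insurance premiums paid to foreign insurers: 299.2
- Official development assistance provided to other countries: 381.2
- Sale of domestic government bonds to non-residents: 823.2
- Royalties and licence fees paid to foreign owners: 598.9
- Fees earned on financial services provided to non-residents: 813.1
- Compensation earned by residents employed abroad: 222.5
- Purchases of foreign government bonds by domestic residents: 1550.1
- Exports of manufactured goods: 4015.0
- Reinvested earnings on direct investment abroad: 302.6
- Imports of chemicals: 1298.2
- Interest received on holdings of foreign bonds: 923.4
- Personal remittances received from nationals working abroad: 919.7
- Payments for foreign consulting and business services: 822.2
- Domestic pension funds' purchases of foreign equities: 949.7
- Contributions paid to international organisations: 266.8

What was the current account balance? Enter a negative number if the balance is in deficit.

3725.0

Goods: -1298.2 + 4015.0 = 2716.8
Services: -598.9 - 299.2 - 822.2 + 813.1 = -907.2
Primary income: 222.5 + 302.6 + 923.4 = 1448.5
Secondary income: -266.8 + 919.7 + 195.2 - 381.2 = 466.9
Current account = 2716.8 + (-907.2) + 1448.5 + 466.9 = 3725.0
(Excluded from the current account — financial account: sale of domestic government bonds to non-residents 823.2, purchases of foreign government bonds by domestic residents 1550.1, domestic pension funds' purchases of foreign equities 949.7.)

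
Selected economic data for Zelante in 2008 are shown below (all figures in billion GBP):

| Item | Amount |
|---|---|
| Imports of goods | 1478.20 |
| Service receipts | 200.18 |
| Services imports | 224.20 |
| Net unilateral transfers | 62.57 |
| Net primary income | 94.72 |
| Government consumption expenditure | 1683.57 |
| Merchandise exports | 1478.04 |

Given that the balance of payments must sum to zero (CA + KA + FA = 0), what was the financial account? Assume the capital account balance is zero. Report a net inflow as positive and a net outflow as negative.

Goods balance = 1478.04 - 1478.20 = -0.16
Services balance = 200.18 - 224.20 = -24.02
Trade balance (goods + services) = -0.16 + (-24.02) = -24.18
Net primary income = 94.72
Net secondary income = 62.57
Current account = -24.18 + 94.72 + 62.57 = 133.11
Financial account = -(133.11) = -133.11

-133.11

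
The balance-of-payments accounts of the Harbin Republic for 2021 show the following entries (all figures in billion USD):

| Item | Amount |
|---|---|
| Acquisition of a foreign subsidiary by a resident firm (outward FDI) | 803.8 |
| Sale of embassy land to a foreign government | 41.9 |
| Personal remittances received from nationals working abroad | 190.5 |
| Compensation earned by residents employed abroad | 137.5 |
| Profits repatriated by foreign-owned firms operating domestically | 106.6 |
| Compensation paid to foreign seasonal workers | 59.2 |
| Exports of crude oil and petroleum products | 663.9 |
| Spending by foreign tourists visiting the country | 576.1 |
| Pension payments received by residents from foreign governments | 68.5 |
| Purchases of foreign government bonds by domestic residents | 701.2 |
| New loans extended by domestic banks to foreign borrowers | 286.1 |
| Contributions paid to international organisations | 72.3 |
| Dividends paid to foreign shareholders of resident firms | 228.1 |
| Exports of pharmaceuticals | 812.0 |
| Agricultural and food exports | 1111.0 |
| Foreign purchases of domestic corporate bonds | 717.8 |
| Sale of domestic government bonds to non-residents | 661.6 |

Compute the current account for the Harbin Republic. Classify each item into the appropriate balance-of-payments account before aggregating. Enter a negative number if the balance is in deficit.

3093.3

Goods: 663.9 + 812.0 + 1111.0 = 2586.9
Services: 576.1
Primary income: -228.1 - 59.2 - 106.6 + 137.5 = -256.4
Secondary income: 190.5 - 72.3 + 68.5 = 186.7
Current account = 2586.9 + 576.1 + (-256.4) + 186.7 = 3093.3
(Excluded from the current account — financial account: acquisition of a foreign subsidiary by a resident firm (outward FDI) 803.8, purchases of foreign government bonds by domestic residents 701.2, new loans extended by domestic banks to foreign borrowers 286.1, foreign purchases of domestic corporate bonds 717.8, sale of domestic government bonds to non-residents 661.6; capital account: sale of embassy land to a foreign government 41.9.)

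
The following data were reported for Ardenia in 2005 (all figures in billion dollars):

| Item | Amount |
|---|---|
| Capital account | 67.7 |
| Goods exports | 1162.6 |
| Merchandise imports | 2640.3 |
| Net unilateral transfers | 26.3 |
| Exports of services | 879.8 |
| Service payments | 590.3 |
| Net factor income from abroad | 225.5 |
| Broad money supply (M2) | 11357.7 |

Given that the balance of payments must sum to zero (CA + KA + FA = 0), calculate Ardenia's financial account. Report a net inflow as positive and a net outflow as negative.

Goods balance = 1162.6 - 2640.3 = -1477.7
Services balance = 879.8 - 590.3 = 289.5
Trade balance (goods + services) = -1477.7 + 289.5 = -1188.2
Net primary income = 225.5
Net secondary income = 26.3
Current account = -1188.2 + 225.5 + 26.3 = -936.4
Financial account = -(-936.4 + 67.7) = 868.7

868.7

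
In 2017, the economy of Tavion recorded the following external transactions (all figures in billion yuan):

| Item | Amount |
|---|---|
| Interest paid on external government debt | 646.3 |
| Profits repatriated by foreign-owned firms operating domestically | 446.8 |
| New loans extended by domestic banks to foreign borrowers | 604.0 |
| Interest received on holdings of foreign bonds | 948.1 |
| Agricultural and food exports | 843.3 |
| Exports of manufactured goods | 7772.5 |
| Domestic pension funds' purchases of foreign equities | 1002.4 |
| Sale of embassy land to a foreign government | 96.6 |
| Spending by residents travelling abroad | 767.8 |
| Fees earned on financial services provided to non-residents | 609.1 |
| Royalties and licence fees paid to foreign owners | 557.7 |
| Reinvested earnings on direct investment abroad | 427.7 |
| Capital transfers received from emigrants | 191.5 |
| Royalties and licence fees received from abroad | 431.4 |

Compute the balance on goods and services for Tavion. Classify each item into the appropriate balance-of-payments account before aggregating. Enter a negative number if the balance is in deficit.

Goods: 7772.5 + 843.3 = 8615.8
Services: 609.1 - 557.7 + 431.4 - 767.8 = -285.0
Trade balance = 8615.8 + (-285.0) = 8330.8
(Excluded from the trade balance — primary income: interest paid on external government debt 646.3, profits repatriated by foreign-owned firms operating domestically 446.8, interest received on holdings of foreign bonds 948.1, reinvested earnings on direct investment abroad 427.7; financial account: new loans extended by domestic banks to foreign borrowers 604.0, domestic pension funds' purchases of foreign equities 1002.4; capital account: sale of embassy land to a foreign government 96.6, capital transfers received from emigrants 191.5.)

8330.8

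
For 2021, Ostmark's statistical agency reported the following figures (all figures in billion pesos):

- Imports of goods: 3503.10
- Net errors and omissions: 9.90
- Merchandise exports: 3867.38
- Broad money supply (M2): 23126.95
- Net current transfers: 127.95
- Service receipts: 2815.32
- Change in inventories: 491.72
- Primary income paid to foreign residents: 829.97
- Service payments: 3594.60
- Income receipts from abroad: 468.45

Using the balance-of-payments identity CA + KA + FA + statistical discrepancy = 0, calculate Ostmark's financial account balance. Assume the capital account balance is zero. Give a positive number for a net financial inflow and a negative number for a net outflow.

Goods balance = 3867.38 - 3503.10 = 364.28
Services balance = 2815.32 - 3594.60 = -779.28
Trade balance (goods + services) = 364.28 + (-779.28) = -415.00
Net primary income = 468.45 - 829.97 = -361.52
Net secondary income = 127.95
Current account = -415.00 + (-361.52) + 127.95 = -648.57
Financial account = -(-648.57 + 9.90) = 638.67

638.67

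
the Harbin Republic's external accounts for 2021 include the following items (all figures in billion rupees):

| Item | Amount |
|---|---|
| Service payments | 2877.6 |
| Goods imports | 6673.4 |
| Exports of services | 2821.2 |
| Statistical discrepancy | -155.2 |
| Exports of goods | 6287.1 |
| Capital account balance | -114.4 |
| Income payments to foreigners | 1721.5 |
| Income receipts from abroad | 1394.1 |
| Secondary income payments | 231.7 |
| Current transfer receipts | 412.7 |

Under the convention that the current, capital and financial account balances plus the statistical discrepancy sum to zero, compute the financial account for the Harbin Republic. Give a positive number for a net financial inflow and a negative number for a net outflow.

858.7

Goods balance = 6287.1 - 6673.4 = -386.3
Services balance = 2821.2 - 2877.6 = -56.4
Trade balance (goods + services) = -386.3 + (-56.4) = -442.7
Net primary income = 1394.1 - 1721.5 = -327.4
Net secondary income = 412.7 - 231.7 = 181.0
Current account = -442.7 + (-327.4) + 181.0 = -589.1
Financial account = -(-589.1 + (-114.4) + (-155.2)) = 858.7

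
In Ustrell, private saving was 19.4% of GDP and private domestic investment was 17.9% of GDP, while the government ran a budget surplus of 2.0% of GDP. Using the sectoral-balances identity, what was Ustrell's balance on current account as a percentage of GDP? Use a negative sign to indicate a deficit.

By the sectoral-balances identity, CA = (S_private - I) + (T - G).
Private balance = 19.4 - 17.9 = 1.5
Government balance (T - G) = 2.0
CA = 1.5 + 2.0 = 3.5

3.5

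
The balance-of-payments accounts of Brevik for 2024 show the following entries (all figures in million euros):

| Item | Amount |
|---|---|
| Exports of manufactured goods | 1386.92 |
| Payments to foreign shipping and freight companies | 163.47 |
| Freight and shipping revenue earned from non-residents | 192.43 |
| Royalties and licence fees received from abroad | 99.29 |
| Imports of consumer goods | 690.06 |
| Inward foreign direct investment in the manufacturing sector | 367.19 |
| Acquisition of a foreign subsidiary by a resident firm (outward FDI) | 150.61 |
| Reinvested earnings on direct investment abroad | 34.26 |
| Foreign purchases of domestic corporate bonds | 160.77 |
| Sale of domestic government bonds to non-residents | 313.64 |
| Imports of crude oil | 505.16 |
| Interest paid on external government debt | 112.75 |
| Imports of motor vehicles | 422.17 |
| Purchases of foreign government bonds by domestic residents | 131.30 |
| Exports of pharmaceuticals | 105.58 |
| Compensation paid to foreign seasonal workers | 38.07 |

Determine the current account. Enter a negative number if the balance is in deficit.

-113.20

Goods: 105.58 - 505.16 - 422.17 + 1386.92 - 690.06 = -124.89
Services: -163.47 + 192.43 + 99.29 = 128.25
Primary income: 34.26 - 38.07 - 112.75 = -116.56
Current account = (-124.89) + 128.25 + (-116.56) = -113.20
(Excluded from the current account — financial account: inward foreign direct investment in the manufacturing sector 367.19, acquisition of a foreign subsidiary by a resident firm (outward FDI) 150.61, foreign purchases of domestic corporate bonds 160.77, sale of domestic government bonds to non-residents 313.64, purchases of foreign government bonds by domestic residents 131.30.)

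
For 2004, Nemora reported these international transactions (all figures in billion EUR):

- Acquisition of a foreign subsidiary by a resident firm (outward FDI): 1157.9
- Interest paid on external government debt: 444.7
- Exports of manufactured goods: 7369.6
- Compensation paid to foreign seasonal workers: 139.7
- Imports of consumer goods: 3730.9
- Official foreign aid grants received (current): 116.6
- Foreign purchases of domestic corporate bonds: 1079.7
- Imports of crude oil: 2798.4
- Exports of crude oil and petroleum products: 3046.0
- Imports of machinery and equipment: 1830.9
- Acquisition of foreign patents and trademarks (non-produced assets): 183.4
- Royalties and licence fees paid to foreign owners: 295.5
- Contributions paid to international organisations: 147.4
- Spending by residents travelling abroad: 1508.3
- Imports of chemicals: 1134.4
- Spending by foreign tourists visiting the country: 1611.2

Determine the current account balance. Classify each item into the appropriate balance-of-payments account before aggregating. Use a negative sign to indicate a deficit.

113.2

Goods: 3046.0 - 1134.4 - 2798.4 + 7369.6 - 1830.9 - 3730.9 = 921.0
Services: -295.5 - 1508.3 + 1611.2 = -192.6
Primary income: -139.7 - 444.7 = -584.4
Secondary income: -147.4 + 116.6 = -30.8
Current account = 921.0 + (-192.6) + (-584.4) + (-30.8) = 113.2
(Excluded from the current account — financial account: acquisition of a foreign subsidiary by a resident firm (outward FDI) 1157.9, foreign purchases of domestic corporate bonds 1079.7; capital account: acquisition of foreign patents and trademarks (non-produced assets) 183.4.)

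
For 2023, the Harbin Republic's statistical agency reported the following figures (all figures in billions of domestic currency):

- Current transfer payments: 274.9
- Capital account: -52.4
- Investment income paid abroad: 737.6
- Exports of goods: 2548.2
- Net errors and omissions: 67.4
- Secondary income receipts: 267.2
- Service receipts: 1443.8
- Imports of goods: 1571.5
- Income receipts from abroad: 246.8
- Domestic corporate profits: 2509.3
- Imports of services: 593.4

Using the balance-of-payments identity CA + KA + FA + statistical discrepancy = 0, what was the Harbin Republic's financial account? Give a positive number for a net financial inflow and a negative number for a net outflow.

-1343.6

Goods balance = 2548.2 - 1571.5 = 976.7
Services balance = 1443.8 - 593.4 = 850.4
Trade balance (goods + services) = 976.7 + 850.4 = 1827.1
Net primary income = 246.8 - 737.6 = -490.8
Net secondary income = 267.2 - 274.9 = -7.7
Current account = 1827.1 + (-490.8) + (-7.7) = 1328.6
Financial account = -(1328.6 + (-52.4) + 67.4) = -1343.6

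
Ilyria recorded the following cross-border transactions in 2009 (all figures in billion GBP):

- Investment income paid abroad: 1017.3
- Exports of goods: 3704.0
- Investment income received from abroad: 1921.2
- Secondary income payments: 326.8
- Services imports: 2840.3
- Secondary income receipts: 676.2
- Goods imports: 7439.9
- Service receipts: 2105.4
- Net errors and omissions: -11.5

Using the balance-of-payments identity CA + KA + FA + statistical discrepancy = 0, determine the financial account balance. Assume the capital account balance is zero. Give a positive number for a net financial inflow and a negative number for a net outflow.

3229.0

Goods balance = 3704.0 - 7439.9 = -3735.9
Services balance = 2105.4 - 2840.3 = -734.9
Trade balance (goods + services) = -3735.9 + (-734.9) = -4470.8
Net primary income = 1921.2 - 1017.3 = 903.9
Net secondary income = 676.2 - 326.8 = 349.4
Current account = -4470.8 + 903.9 + 349.4 = -3217.5
Financial account = -(-3217.5 + (-11.5)) = 3229.0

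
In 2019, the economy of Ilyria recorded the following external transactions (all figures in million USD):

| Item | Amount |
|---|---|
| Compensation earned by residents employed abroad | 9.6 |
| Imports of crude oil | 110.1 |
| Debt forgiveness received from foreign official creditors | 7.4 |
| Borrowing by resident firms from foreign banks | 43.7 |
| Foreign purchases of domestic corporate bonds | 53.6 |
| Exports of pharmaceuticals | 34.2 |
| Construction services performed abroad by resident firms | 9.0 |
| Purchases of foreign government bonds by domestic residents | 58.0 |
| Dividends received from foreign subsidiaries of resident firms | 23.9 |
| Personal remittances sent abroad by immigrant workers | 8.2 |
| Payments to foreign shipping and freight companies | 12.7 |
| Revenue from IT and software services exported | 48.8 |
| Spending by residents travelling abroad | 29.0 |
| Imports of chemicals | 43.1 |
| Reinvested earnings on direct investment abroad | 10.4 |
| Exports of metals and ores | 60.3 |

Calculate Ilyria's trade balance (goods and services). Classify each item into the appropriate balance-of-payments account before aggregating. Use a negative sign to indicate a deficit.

Goods: -110.1 + 34.2 - 43.1 + 60.3 = -58.7
Services: -29.0 - 12.7 + 48.8 + 9.0 = 16.1
Trade balance = -58.7 + 16.1 = -42.6
(Excluded from the trade balance — primary income: compensation earned by residents employed abroad 9.6, dividends received from foreign subsidiaries of resident firms 23.9, reinvested earnings on direct investment abroad 10.4; capital account: debt forgiveness received from foreign official creditors 7.4; financial account: borrowing by resident firms from foreign banks 43.7, foreign purchases of domestic corporate bonds 53.6, purchases of foreign government bonds by domestic residents 58.0; secondary income: personal remittances sent abroad by immigrant workers 8.2.)

-42.6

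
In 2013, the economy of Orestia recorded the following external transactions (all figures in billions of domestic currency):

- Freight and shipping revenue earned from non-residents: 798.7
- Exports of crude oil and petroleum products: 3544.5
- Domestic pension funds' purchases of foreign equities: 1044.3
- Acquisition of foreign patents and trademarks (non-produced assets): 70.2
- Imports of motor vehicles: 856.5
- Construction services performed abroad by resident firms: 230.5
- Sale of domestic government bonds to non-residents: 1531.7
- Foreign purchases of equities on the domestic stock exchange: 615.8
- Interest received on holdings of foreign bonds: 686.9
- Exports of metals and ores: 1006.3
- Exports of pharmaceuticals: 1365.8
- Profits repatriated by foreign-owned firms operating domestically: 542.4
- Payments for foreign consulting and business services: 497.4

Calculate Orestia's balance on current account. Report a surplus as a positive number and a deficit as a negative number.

Goods: -856.5 + 1365.8 + 1006.3 + 3544.5 = 5060.1
Services: -497.4 + 798.7 + 230.5 = 531.8
Primary income: -542.4 + 686.9 = 144.5
Current account = 5060.1 + 531.8 + 144.5 = 5736.4
(Excluded from the current account — financial account: domestic pension funds' purchases of foreign equities 1044.3, sale of domestic government bonds to non-residents 1531.7, foreign purchases of equities on the domestic stock exchange 615.8; capital account: acquisition of foreign patents and trademarks (non-produced assets) 70.2.)

5736.4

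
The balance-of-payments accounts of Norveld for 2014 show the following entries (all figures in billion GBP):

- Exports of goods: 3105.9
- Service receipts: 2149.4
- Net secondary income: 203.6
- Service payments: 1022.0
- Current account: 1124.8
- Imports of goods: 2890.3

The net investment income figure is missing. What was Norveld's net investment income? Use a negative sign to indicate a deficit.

-421.8

Current account = goods balance + services balance + net primary income + net secondary income
Sum of the known components = 1546.6
Net investment income = CA - (known components) = 1124.8 - 1546.6 = -421.8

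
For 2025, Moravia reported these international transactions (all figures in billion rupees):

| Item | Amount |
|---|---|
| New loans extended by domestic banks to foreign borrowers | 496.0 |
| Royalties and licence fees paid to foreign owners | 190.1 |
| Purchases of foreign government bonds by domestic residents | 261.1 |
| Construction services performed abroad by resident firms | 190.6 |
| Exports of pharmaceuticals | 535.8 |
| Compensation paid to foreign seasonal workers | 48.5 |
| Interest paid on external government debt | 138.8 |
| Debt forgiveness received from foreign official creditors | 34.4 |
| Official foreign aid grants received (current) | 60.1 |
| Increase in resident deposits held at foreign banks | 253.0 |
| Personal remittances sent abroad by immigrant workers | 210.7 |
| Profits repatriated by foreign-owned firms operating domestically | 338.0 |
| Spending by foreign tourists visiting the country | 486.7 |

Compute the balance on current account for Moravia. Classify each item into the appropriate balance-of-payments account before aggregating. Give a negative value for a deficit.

347.1

Goods: 535.8
Services: 486.7 + 190.6 - 190.1 = 487.2
Primary income: -338.0 - 138.8 - 48.5 = -525.3
Secondary income: 60.1 - 210.7 = -150.6
Current account = 535.8 + 487.2 + (-525.3) + (-150.6) = 347.1
(Excluded from the current account — financial account: new loans extended by domestic banks to foreign borrowers 496.0, purchases of foreign government bonds by domestic residents 261.1, increase in resident deposits held at foreign banks 253.0; capital account: debt forgiveness received from foreign official creditors 34.4.)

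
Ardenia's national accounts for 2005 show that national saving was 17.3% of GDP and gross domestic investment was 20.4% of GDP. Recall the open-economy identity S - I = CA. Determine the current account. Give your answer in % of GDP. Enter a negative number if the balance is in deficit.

-3.1

CA = S - I = 17.3 - 20.4 = -3.1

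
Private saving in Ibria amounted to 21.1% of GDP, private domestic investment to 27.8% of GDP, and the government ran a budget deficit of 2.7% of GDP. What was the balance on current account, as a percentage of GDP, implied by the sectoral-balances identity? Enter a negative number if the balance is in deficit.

-9.4

By the sectoral-balances identity, CA = (S_private - I) + (T - G).
Private balance = 21.1 - 27.8 = -6.7
Government balance (T - G) = -2.7
CA = -6.7 + (-2.7) = -9.4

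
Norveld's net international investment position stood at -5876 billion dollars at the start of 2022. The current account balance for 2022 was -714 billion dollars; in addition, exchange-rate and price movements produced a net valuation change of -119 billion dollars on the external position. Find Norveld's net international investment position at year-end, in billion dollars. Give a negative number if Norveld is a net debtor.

Change in NIIP = current account + net valuation change = -714 + (-119) = -833
End-of-year NIIP = -5876 + (-833) = -6709

-6709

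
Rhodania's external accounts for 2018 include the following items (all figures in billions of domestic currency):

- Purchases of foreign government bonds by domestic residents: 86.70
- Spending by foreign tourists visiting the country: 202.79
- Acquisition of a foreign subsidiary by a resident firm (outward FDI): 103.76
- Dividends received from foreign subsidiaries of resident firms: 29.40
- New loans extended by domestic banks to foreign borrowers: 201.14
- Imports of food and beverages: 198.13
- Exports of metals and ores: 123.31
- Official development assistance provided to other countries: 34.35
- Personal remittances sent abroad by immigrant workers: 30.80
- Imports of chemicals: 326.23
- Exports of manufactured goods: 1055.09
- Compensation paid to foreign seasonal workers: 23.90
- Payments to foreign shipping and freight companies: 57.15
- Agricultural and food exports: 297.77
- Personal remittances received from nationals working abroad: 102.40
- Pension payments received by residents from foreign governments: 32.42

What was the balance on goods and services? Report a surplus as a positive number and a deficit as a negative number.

1097.45

Goods: -326.23 - 198.13 + 297.77 + 123.31 + 1055.09 = 951.81
Services: -57.15 + 202.79 = 145.64
Trade balance = 951.81 + 145.64 = 1097.45
(Excluded from the trade balance — financial account: purchases of foreign government bonds by domestic residents 86.70, acquisition of a foreign subsidiary by a resident firm (outward FDI) 103.76, new loans extended by domestic banks to foreign borrowers 201.14; primary income: dividends received from foreign subsidiaries of resident firms 29.40, compensation paid to foreign seasonal workers 23.90; secondary income: official development assistance provided to other countries 34.35, personal remittances sent abroad by immigrant workers 30.80, personal remittances received from nationals working abroad 102.40, pension payments received by residents from foreign governments 32.42.)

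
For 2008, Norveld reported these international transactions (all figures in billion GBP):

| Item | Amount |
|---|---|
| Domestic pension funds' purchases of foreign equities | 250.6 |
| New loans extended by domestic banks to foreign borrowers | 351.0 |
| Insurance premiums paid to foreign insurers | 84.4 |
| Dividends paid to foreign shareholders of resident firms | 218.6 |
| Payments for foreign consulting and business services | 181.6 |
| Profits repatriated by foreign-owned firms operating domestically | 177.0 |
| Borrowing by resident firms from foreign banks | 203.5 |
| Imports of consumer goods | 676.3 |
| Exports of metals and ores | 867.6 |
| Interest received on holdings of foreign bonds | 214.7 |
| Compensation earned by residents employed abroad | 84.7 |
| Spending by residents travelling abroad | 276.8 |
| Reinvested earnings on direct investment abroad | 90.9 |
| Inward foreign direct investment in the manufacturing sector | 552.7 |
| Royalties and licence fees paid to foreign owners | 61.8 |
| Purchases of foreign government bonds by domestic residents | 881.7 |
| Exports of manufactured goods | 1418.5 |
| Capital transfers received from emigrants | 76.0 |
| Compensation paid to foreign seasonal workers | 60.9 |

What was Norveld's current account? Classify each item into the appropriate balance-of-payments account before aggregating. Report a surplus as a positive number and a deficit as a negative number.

Goods: 867.6 - 676.3 + 1418.5 = 1609.8
Services: -276.8 - 61.8 - 181.6 - 84.4 = -604.6
Primary income: -177.0 + 84.7 - 218.6 - 60.9 + 214.7 + 90.9 = -66.2
Current account = 1609.8 + (-604.6) + (-66.2) = 939.0
(Excluded from the current account — financial account: domestic pension funds' purchases of foreign equities 250.6, new loans extended by domestic banks to foreign borrowers 351.0, borrowing by resident firms from foreign banks 203.5, inward foreign direct investment in the manufacturing sector 552.7, purchases of foreign government bonds by domestic residents 881.7; capital account: capital transfers received from emigrants 76.0.)

939.0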